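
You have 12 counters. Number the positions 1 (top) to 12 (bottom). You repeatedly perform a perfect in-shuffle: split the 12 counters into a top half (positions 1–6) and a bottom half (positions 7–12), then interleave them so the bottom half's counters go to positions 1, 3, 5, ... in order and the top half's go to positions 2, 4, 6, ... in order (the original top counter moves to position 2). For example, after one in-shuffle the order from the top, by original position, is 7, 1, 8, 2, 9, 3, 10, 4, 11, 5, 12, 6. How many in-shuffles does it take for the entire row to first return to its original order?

12

The in-shuffle permutes the 12 positions with cycle lengths [12].
Every counter is home exactly when every cycle has completed a whole number of laps, i.e. after lcm(12) = 12 in-shuffles.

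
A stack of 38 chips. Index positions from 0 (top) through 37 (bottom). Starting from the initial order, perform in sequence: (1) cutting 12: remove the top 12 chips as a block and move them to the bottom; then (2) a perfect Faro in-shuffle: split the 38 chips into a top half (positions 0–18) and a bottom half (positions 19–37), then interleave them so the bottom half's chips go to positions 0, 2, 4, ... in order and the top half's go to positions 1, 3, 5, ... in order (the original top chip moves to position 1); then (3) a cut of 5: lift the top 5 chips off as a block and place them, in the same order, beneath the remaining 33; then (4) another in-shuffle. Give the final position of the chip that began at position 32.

Track the chip from position 32 forward through each operation:
  after op 1 (cut 12): 32 → 20
  after op 2 (in-shuffle): 20 → 2
  after op 3 (cut 5): 2 → 35
  after op 4 (in-shuffle): 35 → 32

32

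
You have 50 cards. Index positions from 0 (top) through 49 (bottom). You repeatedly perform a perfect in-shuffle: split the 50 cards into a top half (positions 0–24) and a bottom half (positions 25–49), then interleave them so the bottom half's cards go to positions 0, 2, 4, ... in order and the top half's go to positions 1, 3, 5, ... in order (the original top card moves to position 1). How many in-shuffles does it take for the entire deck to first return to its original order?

8

The in-shuffle permutes the 50 positions with cycle lengths [2, 8, 8, 8, 8, 8, 8].
Every card is home exactly when every cycle has completed a whole number of laps, i.e. after lcm(2, 8) = 8 in-shuffles.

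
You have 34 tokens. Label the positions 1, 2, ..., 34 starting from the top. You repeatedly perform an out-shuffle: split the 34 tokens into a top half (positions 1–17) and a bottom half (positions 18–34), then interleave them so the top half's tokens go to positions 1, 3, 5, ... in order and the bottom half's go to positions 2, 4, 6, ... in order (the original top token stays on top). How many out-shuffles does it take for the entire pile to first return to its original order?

10

The out-shuffle permutes the 34 positions with cycle lengths [1, 1, 2, 10, 10, 10].
Every token is home exactly when every cycle has completed a whole number of laps, i.e. after lcm(1, 2, 10) = 10 out-shuffles.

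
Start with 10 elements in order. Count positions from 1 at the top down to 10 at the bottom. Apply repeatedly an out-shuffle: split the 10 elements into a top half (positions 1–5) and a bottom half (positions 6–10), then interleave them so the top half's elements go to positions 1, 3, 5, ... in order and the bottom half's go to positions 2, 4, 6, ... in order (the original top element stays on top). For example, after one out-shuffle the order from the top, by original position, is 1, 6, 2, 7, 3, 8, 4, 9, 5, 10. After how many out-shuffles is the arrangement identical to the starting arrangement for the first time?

The out-shuffle permutes the 10 positions with cycle lengths [1, 1, 2, 6].
Every element is home exactly when every cycle has completed a whole number of laps, i.e. after lcm(1, 2, 6) = 6 out-shuffles.

6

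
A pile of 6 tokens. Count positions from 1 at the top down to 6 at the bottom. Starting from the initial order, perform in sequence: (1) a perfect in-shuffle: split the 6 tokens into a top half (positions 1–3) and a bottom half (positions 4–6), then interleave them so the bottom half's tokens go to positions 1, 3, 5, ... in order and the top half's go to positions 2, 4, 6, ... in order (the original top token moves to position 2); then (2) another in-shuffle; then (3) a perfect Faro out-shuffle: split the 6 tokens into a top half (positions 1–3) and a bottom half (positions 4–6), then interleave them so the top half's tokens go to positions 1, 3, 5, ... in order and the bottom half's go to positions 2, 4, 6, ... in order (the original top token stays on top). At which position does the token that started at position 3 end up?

Track the token from position 3 forward through each operation:
  after op 1 (in-shuffle): 3 → 6
  after op 2 (in-shuffle): 6 → 5
  after op 3 (out-shuffle): 5 → 4

4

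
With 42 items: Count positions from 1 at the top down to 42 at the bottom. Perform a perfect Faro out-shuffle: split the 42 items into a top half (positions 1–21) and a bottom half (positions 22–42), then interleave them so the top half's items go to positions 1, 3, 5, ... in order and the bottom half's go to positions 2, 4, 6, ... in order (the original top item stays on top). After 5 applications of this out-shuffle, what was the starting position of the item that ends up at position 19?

Work backwards from position 19, undoing one out-shuffle at a time:
19 ← 10 ← 26 ← 34 ← 38 ← 40
So the item now at position 19 started at position 40.

40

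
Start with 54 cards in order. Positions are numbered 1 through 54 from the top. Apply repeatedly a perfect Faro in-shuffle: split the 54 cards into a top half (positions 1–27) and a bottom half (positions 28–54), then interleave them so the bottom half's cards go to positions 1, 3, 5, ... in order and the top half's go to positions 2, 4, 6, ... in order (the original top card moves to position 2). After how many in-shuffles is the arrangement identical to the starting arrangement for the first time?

20

The in-shuffle permutes the 54 positions with cycle lengths [4, 10, 20, 20].
Every card is home exactly when every cycle has completed a whole number of laps, i.e. after lcm(4, 10, 20) = 20 in-shuffles.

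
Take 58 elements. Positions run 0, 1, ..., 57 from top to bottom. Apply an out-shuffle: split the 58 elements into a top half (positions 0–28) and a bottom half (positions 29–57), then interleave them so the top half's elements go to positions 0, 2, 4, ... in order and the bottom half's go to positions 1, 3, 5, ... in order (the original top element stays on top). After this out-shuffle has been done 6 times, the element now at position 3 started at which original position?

33

Work backwards from position 3, undoing one out-shuffle at a time:
3 ← 30 ← 15 ← 36 ← 18 ← 9 ← 33
So the element now at position 3 started at position 33.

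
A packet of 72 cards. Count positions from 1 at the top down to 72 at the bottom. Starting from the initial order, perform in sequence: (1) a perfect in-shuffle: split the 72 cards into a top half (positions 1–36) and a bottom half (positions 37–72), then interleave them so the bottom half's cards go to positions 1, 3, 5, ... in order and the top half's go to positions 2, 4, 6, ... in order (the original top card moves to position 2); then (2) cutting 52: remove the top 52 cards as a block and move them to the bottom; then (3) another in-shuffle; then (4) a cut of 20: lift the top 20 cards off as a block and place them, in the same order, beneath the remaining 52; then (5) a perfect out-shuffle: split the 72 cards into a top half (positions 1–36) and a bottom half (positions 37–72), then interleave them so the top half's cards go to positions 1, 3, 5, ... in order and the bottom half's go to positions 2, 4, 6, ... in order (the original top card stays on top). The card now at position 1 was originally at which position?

Undo the operations in reverse order, starting from position 1:
  undo op 5 (out-shuffle, from top half): 1 ← 1
  undo op 4 (cut 20): 1 ← 21
  undo op 3 (in-shuffle, from bottom half): 21 ← 47
  undo op 2 (cut 52): 47 ← 27
  undo op 1 (in-shuffle, from bottom half): 27 ← 50
So the card at position 1 came from original position 50.

50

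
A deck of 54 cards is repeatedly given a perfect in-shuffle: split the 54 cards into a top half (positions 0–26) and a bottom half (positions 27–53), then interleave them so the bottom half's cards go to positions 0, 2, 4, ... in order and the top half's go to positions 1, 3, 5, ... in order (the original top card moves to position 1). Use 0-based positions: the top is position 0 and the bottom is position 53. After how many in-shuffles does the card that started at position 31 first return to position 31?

Follow position 31 under repeated in-shuffles:
31 → 8 → 17 → 35 → 16 → 33 → 12 → 25 → 51 → 48 → 42 → 30 → 6 → 13 → 27 → 0 → 1 → 3 → 7 → 15 → 31
It first returns after 20 in-shuffles.

20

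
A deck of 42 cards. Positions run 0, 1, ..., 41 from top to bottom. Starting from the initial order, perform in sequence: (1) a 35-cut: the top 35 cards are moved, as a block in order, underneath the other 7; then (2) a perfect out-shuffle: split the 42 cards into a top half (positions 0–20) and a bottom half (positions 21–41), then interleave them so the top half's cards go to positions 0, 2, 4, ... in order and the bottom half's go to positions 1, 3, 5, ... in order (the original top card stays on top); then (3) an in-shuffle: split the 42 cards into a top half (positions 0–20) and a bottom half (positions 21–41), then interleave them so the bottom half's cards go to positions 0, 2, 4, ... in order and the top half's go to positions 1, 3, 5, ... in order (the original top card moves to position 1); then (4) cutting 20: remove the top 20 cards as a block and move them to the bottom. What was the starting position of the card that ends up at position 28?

Undo the operations in reverse order, starting from position 28:
  undo op 4 (cut 20): 28 ← 6
  undo op 3 (in-shuffle, from bottom half): 6 ← 24
  undo op 2 (out-shuffle, from top half): 24 ← 12
  undo op 1 (cut 35): 12 ← 5
So the card at position 28 came from original position 5.

5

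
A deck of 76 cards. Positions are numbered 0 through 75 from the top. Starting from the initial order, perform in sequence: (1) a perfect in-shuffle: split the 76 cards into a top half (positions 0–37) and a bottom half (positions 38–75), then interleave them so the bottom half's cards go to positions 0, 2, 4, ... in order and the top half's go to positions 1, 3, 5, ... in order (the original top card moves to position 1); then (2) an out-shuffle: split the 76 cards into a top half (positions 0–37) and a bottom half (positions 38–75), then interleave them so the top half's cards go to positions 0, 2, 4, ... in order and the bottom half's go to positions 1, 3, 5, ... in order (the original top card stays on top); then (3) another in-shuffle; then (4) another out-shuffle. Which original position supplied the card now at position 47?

Undo the operations in reverse order, starting from position 47:
  undo op 4 (out-shuffle, from bottom half): 47 ← 61
  undo op 3 (in-shuffle, from top half): 61 ← 30
  undo op 2 (out-shuffle, from top half): 30 ← 15
  undo op 1 (in-shuffle, from top half): 15 ← 7
So the card at position 47 came from original position 7.

7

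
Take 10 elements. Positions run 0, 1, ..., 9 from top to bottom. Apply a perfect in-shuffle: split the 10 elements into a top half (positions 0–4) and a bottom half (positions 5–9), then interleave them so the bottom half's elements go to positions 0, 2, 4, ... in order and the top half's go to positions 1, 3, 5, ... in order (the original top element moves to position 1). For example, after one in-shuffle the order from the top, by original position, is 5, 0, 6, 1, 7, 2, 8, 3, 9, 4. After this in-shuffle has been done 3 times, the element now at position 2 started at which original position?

Work backwards from position 2, undoing one in-shuffle at a time:
2 ← 6 ← 8 ← 9
So the element now at position 2 started at position 9.

9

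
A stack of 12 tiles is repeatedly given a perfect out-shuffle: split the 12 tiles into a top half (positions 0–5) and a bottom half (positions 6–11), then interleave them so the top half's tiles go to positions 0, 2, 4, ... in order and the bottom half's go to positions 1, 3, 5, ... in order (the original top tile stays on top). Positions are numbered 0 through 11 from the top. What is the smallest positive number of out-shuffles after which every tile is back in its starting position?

10

The out-shuffle permutes the 12 positions with cycle lengths [1, 1, 10].
Every tile is home exactly when every cycle has completed a whole number of laps, i.e. after lcm(1, 10) = 10 out-shuffles.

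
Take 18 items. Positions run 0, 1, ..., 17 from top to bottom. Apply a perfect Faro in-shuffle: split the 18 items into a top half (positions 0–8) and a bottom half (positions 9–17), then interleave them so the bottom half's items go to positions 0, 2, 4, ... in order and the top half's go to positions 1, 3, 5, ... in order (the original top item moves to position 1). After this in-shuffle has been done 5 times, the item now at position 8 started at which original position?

Work backwards from position 8, undoing one in-shuffle at a time:
8 ← 13 ← 6 ← 12 ← 15 ← 7
So the item now at position 8 started at position 7.

7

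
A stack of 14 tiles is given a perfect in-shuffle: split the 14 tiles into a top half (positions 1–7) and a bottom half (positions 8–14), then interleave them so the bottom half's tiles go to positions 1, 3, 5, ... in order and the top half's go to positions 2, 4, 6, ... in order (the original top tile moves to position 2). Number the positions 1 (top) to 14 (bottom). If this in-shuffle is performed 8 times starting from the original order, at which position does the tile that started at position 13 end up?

13

Track the tile's position through each in-shuffle:
13 → 11 → 7 → 14 → 13 → 11 → 7 → 14 → 13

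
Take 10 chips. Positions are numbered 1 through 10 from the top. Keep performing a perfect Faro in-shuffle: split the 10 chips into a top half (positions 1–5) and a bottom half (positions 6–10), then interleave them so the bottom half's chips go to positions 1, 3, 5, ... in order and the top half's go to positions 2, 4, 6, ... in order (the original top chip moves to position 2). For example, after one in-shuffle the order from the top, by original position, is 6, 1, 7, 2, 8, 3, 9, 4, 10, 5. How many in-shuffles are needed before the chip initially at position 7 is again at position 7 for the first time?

10

Follow position 7 under repeated in-shuffles:
7 → 3 → 6 → 1 → 2 → 4 → 8 → 5 → 10 → 9 → 7
It first returns after 10 in-shuffles.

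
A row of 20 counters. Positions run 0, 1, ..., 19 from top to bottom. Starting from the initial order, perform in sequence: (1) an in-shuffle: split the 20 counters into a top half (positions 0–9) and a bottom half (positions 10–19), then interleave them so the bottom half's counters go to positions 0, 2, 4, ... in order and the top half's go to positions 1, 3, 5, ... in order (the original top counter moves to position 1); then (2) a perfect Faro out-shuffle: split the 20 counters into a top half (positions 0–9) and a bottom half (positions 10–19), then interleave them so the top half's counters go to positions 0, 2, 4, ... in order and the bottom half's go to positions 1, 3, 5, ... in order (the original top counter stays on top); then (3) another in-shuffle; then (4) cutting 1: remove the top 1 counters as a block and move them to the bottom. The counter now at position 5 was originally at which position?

18

Undo the operations in reverse order, starting from position 5:
  undo op 4 (cut 1): 5 ← 6
  undo op 3 (in-shuffle, from bottom half): 6 ← 13
  undo op 2 (out-shuffle, from bottom half): 13 ← 16
  undo op 1 (in-shuffle, from bottom half): 16 ← 18
So the counter at position 5 came from original position 18.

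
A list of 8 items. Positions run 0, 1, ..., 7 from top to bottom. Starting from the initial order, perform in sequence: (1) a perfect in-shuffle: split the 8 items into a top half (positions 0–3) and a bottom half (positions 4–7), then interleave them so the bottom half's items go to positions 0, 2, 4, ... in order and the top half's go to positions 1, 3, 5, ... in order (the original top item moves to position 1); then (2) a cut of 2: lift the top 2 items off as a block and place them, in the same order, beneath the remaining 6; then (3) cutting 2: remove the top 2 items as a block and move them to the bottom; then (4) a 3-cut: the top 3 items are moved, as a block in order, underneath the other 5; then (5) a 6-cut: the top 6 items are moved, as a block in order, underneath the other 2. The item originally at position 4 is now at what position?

Track the item from position 4 forward through each operation:
  after op 1 (in-shuffle): 4 → 0
  after op 2 (cut 2): 0 → 6
  after op 3 (cut 2): 6 → 4
  after op 4 (cut 3): 4 → 1
  after op 5 (cut 6): 1 → 3

3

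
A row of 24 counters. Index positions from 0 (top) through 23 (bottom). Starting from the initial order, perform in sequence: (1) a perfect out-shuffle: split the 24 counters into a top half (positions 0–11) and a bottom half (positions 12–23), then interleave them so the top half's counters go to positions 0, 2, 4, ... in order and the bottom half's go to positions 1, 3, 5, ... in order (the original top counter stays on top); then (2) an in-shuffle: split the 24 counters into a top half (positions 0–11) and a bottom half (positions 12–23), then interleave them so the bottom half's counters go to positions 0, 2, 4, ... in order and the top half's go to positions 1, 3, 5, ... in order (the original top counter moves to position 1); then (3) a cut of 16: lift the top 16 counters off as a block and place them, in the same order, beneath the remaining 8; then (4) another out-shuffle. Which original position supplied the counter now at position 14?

17

Undo the operations in reverse order, starting from position 14:
  undo op 4 (out-shuffle, from top half): 14 ← 7
  undo op 3 (cut 16): 7 ← 23
  undo op 2 (in-shuffle, from top half): 23 ← 11
  undo op 1 (out-shuffle, from bottom half): 11 ← 17
So the counter at position 14 came from original position 17.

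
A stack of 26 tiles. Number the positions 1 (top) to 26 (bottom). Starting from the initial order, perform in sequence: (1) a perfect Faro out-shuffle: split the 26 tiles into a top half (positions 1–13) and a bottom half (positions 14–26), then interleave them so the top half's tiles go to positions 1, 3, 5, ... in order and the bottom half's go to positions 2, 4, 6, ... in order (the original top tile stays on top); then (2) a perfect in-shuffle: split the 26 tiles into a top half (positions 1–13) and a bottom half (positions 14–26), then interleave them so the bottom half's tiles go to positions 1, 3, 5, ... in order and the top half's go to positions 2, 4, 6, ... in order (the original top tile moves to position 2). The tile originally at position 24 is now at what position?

17

Track the tile from position 24 forward through each operation:
  after op 1 (out-shuffle): 24 → 22
  after op 2 (in-shuffle): 22 → 17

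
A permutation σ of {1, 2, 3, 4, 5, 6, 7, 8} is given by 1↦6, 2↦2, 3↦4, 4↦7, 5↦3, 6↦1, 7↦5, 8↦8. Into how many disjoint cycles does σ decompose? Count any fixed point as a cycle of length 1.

4

Cycle decomposition: (1 6) (2) (3 4 7 5) (8).
4 cycles.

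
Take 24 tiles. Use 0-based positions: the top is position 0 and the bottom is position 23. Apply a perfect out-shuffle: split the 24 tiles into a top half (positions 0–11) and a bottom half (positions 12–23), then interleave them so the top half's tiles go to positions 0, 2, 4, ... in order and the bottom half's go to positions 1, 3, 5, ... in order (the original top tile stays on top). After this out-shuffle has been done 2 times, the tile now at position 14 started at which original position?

Work backwards from position 14, undoing one out-shuffle at a time:
14 ← 7 ← 15
So the tile now at position 14 started at position 15.

15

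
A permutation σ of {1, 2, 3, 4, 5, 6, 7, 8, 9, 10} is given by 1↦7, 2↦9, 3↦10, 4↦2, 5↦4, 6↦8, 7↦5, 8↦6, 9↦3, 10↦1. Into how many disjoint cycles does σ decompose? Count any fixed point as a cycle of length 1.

2

Cycle decomposition: (1 7 5 4 2 9 3 10) (6 8).
2 cycles.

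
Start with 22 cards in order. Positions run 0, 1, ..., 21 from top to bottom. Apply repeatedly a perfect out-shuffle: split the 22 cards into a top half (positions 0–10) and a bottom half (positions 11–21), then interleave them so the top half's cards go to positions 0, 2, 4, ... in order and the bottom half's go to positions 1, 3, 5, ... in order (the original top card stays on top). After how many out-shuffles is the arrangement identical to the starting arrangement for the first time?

6

The out-shuffle permutes the 22 positions with cycle lengths [1, 1, 2, 3, 3, 6, 6].
Every card is home exactly when every cycle has completed a whole number of laps, i.e. after lcm(1, 2, 3, 6) = 6 out-shuffles.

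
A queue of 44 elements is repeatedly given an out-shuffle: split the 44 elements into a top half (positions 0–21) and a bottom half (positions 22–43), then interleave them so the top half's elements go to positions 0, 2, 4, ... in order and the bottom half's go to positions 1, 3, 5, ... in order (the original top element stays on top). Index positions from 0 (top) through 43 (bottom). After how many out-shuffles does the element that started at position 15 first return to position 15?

Follow position 15 under repeated out-shuffles:
15 → 30 → 17 → 34 → 25 → 7 → 14 → 28 → 13 → 26 → 9 → 18 → 36 → 29 → 15
It first returns after 14 out-shuffles.

14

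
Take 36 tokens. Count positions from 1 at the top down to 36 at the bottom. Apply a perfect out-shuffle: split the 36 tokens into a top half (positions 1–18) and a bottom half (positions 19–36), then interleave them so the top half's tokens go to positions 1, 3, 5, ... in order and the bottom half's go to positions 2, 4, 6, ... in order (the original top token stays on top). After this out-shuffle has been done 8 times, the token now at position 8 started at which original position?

Work backwards from position 8, undoing one out-shuffle at a time:
8 ← 22 ← 29 ← 15 ← 8 ← 22 ← 29 ← 15 ← 8
So the token now at position 8 started at position 8.

8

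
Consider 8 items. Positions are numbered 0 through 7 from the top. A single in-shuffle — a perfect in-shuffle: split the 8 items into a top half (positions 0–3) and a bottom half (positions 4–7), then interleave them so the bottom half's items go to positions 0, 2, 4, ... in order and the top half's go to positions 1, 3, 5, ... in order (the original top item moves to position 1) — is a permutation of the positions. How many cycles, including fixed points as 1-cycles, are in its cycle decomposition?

Trace each unvisited position around until it returns:
(0 1 3 7 6 4) (2 5)
2 cycles in total.

2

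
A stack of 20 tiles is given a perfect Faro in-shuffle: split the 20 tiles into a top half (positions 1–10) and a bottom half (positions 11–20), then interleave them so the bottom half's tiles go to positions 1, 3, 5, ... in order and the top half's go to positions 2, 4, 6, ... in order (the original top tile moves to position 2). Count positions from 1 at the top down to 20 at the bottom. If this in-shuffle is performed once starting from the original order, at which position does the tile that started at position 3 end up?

Track the tile's position through each in-shuffle:
3 → 6

6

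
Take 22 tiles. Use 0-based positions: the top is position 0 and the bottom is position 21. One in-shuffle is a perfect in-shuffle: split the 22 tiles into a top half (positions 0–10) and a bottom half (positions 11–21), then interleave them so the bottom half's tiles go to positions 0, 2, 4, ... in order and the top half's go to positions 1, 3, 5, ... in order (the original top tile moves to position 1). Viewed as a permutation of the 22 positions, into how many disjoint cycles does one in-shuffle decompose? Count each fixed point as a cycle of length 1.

2

Trace each unvisited position around until it returns:
(0 1 3 7 15 8 ... len 11) (4 9 19 16 10 21 ... len 11)
2 cycles in total.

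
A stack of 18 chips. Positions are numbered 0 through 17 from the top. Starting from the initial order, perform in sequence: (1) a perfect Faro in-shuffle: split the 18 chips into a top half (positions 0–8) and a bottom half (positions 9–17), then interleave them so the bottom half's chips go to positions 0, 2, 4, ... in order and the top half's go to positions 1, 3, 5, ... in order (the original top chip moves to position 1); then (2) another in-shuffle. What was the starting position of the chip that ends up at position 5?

10

Undo the operations in reverse order, starting from position 5:
  undo op 2 (in-shuffle, from top half): 5 ← 2
  undo op 1 (in-shuffle, from bottom half): 2 ← 10
So the chip at position 5 came from original position 10.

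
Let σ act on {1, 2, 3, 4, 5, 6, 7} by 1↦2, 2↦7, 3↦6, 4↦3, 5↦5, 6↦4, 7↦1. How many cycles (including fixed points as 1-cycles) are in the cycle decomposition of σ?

Cycle decomposition: (1 2 7) (3 6 4) (5).
3 cycles.

3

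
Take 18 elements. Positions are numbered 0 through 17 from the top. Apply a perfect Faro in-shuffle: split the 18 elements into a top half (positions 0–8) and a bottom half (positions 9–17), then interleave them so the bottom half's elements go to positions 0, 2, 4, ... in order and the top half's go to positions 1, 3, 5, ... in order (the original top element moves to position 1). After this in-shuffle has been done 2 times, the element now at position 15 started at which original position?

Work backwards from position 15, undoing one in-shuffle at a time:
15 ← 7 ← 3
So the element now at position 15 started at position 3.

3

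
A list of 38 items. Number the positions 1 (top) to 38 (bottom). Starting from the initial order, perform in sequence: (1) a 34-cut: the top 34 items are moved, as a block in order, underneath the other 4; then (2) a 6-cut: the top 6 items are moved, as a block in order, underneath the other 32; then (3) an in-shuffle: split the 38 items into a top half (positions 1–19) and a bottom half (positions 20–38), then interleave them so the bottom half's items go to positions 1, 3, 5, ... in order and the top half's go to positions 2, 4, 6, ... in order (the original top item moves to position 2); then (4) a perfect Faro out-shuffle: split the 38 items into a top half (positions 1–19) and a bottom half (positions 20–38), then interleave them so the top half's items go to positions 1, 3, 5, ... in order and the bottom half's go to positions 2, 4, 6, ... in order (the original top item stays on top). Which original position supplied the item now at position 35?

Undo the operations in reverse order, starting from position 35:
  undo op 4 (out-shuffle, from top half): 35 ← 18
  undo op 3 (in-shuffle, from top half): 18 ← 9
  undo op 2 (cut 6): 9 ← 15
  undo op 1 (cut 34): 15 ← 11
So the item at position 35 came from original position 11.

11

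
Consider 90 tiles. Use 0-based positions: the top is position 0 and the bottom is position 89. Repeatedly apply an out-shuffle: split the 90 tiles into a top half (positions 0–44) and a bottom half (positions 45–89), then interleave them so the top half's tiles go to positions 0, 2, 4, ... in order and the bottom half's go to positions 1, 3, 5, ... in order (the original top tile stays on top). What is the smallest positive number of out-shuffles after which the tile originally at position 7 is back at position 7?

Follow position 7 under repeated out-shuffles:
7 → 14 → 28 → 56 → 23 → 46 → 3 → 6 → 12 → 24 → 48 → 7
It first returns after 11 out-shuffles.

11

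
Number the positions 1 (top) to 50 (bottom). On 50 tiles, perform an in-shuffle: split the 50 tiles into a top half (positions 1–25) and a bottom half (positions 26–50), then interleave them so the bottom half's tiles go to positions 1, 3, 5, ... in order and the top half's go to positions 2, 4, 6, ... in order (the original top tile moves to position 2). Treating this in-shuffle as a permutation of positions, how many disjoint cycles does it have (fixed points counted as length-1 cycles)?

7

Trace each unvisited position around until it returns:
(1 2 4 8 16 32 13 26) (3 6 12 24 48 45 39 27) (5 10 20 40 29 7 14 28) (9 18 36 21 42 33 15 30) (11 22 44 37 23 46 41 31) (17 34) (19 38 25 50 49 47 43 35)
7 cycles in total.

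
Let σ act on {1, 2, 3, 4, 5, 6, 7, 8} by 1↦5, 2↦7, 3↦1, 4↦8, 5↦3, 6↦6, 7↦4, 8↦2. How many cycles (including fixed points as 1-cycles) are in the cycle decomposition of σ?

3

Cycle decomposition: (1 5 3) (2 7 4 8) (6).
3 cycles.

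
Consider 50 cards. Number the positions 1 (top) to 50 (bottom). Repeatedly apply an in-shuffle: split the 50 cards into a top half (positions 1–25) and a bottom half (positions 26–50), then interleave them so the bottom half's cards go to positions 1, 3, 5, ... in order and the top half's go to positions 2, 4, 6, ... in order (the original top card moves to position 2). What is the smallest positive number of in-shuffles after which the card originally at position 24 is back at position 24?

8

Follow position 24 under repeated in-shuffles:
24 → 48 → 45 → 39 → 27 → 3 → 6 → 12 → 24
It first returns after 8 in-shuffles.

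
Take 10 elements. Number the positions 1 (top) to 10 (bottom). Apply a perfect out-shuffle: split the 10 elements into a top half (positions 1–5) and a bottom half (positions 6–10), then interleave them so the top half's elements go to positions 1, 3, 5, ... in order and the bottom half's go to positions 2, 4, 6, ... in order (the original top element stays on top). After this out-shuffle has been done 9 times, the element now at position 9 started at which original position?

Work backwards from position 9, undoing one out-shuffle at a time:
9 ← 5 ← 3 ← 2 ← 6 ← 8 ← 9 ← 5 ← 3 ← 2
So the element now at position 9 started at position 2.

2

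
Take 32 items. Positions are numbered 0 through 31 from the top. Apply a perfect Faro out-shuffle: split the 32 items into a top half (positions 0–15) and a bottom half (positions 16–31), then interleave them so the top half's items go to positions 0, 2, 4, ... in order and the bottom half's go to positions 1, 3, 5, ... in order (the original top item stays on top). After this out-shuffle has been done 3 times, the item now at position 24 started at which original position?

Work backwards from position 24, undoing one out-shuffle at a time:
24 ← 12 ← 6 ← 3
So the item now at position 24 started at position 3.

3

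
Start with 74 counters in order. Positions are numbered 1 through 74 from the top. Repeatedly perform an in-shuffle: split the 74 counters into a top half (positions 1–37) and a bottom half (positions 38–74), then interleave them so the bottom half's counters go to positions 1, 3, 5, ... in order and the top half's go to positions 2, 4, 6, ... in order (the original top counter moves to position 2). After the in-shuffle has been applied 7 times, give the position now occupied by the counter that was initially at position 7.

71

Track the counter's position through each in-shuffle:
7 → 14 → 28 → 56 → 37 → 74 → 73 → 71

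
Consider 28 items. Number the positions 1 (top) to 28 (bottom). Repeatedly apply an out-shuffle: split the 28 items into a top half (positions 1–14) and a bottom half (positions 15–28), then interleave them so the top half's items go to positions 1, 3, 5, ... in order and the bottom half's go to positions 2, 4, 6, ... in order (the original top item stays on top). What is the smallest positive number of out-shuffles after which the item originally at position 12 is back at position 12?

18

Follow position 12 under repeated out-shuffles:
12 → 23 → 18 → 8 → 15 → 2 → 3 → 5 → 9 → 17 → 6 → 11 → 21 → 14 → 27 → 26 → 24 → 20 → 12
It first returns after 18 out-shuffles.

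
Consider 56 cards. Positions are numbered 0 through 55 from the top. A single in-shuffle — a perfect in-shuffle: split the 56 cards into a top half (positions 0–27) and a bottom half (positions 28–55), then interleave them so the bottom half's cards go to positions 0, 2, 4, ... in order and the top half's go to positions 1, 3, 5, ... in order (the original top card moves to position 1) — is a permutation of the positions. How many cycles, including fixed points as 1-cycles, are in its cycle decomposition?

Trace each unvisited position around until it returns:
(0 1 3 7 15 31 ... len 18) (2 5 11 23 47 38 ... len 18) (4 9 19 39 22 45 ... len 18) (18 37)
4 cycles in total.

4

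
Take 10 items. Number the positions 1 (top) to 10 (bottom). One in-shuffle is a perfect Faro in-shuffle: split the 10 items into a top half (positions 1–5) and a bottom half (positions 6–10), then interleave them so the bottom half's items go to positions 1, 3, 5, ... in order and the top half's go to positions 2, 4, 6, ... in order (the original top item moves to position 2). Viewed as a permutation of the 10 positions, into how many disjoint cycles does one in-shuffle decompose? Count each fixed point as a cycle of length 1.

Trace each unvisited position around until it returns:
(1 2 4 8 5 10 9 7 3 6)
1 cycle in total.

1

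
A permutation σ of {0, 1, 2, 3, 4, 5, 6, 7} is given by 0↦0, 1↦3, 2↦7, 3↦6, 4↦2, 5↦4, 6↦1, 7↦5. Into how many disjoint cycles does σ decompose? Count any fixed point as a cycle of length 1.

Cycle decomposition: (0) (1 3 6) (2 7 5 4).
3 cycles.

3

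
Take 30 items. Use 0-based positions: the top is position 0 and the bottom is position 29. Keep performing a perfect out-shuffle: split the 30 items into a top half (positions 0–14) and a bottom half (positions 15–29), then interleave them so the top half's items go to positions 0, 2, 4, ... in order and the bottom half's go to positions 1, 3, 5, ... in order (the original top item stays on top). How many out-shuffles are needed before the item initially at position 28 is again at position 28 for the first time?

Follow position 28 under repeated out-shuffles:
28 → 27 → 25 → 21 → 13 → 26 → 23 → 17 → ... → 28 (length 28)
It first returns after 28 out-shuffles.

28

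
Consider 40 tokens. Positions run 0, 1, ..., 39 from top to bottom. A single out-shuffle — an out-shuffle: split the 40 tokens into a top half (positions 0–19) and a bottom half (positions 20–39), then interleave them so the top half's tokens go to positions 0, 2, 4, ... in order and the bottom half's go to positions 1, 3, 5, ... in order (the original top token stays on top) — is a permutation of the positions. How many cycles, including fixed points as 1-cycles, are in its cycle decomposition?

Trace each unvisited position around until it returns:
(0) (1 2 4 8 16 32 ... len 12) (3 6 12 24 9 18 ... len 12) (7 14 28 17 34 29 ... len 12) (13 26) (39)
6 cycles in total.

6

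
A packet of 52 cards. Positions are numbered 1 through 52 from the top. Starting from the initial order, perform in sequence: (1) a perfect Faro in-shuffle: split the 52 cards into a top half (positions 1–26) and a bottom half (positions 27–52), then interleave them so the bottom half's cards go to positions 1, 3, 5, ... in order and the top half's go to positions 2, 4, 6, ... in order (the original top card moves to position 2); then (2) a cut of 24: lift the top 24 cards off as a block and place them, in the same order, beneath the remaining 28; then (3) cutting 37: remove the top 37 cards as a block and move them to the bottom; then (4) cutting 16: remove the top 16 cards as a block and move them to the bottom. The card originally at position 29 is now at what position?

Track the card from position 29 forward through each operation:
  after op 1 (in-shuffle): 29 → 5
  after op 2 (cut 24): 5 → 33
  after op 3 (cut 37): 33 → 48
  after op 4 (cut 16): 48 → 32

32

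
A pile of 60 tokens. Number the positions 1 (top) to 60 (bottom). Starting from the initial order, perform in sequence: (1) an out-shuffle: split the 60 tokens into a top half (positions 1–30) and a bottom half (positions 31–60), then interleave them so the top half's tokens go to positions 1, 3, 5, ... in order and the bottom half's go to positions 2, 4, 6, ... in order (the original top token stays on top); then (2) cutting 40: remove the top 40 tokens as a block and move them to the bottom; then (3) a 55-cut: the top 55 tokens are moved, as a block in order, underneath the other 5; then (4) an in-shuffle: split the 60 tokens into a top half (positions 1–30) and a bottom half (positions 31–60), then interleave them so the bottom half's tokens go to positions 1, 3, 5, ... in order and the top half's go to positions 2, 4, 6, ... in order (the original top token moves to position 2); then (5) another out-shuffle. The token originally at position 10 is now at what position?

53

Track the token from position 10 forward through each operation:
  after op 1 (out-shuffle): 10 → 19
  after op 2 (cut 40): 19 → 39
  after op 3 (cut 55): 39 → 44
  after op 4 (in-shuffle): 44 → 27
  after op 5 (out-shuffle): 27 → 53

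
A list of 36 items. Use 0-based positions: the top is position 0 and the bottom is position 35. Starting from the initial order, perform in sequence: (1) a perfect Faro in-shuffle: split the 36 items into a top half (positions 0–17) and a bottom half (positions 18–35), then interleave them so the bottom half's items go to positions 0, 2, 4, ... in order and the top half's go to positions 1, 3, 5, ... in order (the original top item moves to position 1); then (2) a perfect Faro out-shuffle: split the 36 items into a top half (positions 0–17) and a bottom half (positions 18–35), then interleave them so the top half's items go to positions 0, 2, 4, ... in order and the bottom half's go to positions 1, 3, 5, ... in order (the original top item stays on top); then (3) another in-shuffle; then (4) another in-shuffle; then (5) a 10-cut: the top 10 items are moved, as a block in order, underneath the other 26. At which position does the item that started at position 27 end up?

Track the item from position 27 forward through each operation:
  after op 1 (in-shuffle): 27 → 18
  after op 2 (out-shuffle): 18 → 1
  after op 3 (in-shuffle): 1 → 3
  after op 4 (in-shuffle): 3 → 7
  after op 5 (cut 10): 7 → 33

33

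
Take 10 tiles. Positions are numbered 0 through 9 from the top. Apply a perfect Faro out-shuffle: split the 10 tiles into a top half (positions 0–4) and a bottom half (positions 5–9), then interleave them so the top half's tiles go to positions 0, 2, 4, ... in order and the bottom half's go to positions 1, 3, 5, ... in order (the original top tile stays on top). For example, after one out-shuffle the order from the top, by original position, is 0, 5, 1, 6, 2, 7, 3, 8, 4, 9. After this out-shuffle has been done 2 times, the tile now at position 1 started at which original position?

7

Work backwards from position 1, undoing one out-shuffle at a time:
1 ← 5 ← 7
So the tile now at position 1 started at position 7.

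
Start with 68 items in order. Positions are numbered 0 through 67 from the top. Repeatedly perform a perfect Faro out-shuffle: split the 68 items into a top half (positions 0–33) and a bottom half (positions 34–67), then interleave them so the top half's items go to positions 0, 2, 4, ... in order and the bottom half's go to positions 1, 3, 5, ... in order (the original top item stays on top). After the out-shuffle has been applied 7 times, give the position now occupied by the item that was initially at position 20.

Track the item's position through each out-shuffle:
20 → 40 → 13 → 26 → 52 → 37 → 7 → 14

14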